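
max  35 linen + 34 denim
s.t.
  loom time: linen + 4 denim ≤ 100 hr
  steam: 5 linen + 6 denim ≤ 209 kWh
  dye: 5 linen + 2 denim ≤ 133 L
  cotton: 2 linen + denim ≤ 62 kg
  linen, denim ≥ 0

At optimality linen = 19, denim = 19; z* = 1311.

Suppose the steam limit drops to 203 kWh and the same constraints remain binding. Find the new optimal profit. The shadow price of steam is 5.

1281

Δb = -6, so new z* = 1311 + (5)·(-6) = 1311 − 30 = 1281.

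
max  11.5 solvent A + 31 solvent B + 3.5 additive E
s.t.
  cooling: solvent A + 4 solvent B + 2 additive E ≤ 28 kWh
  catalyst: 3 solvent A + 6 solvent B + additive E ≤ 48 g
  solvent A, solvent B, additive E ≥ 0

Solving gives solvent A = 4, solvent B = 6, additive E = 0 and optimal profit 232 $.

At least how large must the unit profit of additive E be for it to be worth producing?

10.5

Check each constraint at x*: cooling 28/28 (tight); catalyst 48/48 (tight).
Dual feasibility on the basic columns requires 1·y_cooling + 3·y_catalyst = 11.5, 4·y_cooling + 6·y_catalyst = 31.
→ y_cooling = 4 and y_catalyst = 2.5.
additive E enters the basis when its profit ≥ yᵀa₃ = 4·2 + 2.5·1 = 10.5.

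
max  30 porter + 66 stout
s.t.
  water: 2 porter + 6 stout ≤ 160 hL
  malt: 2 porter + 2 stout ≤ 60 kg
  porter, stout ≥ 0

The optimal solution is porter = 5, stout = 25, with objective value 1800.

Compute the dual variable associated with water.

Check each constraint at x*: water 160/160 (tight); malt 60/60 (tight).
The binding rows give the dual system: 2·y_water + 2·y_malt = 30 and 6·y_water + 2·y_malt = 66.
→ y_water = 9 and y_malt = 6.
Shadow price of water = 9.

9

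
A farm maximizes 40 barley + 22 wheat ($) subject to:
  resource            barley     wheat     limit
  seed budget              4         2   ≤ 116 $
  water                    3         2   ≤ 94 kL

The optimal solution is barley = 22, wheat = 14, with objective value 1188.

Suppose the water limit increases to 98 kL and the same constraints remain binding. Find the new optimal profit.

1204

Both seed budget and water are binding at x*.
The binding rows give the dual system: 4·y_seed budget + 3·y_water = 40 and 2·y_seed budget + 2·y_water = 22.
Solving: y_seed budget = 7, y_water = 4.
Δz = y_water·Δb = 4 × (4) = 16, so new z* = 1188 + 16 = 1204.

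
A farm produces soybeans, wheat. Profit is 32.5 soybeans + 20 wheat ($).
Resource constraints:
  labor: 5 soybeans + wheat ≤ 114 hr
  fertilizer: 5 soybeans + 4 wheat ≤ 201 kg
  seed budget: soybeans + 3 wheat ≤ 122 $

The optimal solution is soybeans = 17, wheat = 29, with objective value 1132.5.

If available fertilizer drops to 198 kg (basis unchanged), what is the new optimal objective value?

1119

Binding: labor and fertilizer. Non-binding: seed budget (18 unused).
Since seed budget is not tight, its dual is 0.
From A_Bᵀ y = c: 5·y_labor + 5·y_fertilizer = 32.5; 1·y_labor + 4·y_fertilizer = 20.
→ y_labor = 2 and y_fertilizer = 4.5.
Δz = y_fertilizer·Δb = 4.5 × (-3) = -13.5, so new z* = 1132.5 − 13.5 = 1119.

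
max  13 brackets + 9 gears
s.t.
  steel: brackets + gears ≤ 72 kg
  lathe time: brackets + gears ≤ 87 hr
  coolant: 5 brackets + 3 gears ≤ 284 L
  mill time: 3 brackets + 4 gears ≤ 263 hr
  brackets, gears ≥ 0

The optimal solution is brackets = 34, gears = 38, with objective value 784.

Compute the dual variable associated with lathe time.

Check each constraint at x*: steel 72/72 (tight); lathe time 72/87 (slack 15); coolant 284/284 (tight); mill time 254/263 (slack 9).
Since lathe time, mill time are not tight, their duals are 0.
From A_Bᵀ y = c: 1·y_steel + 5·y_coolant = 13; 1·y_steel + 3·y_coolant = 9.
→ y_steel = 3 and y_coolant = 2.
Shadow price of lathe time = 0.

0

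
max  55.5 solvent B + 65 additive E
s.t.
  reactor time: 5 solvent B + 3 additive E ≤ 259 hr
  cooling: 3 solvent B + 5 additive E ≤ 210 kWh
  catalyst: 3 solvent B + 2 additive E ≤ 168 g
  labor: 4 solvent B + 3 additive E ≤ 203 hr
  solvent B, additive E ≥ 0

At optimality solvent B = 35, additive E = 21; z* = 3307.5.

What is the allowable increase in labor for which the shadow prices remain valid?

Binding constraints: cooling, labor. The basis is B = [[3,5],[4,3]] with det -11.
Per unit increase in labor, x* moves by d = (0.4545, -0.2727).
The basis stays optimal until reactor time becomes binding; allowable increase = 14.4375 hr.

14.4375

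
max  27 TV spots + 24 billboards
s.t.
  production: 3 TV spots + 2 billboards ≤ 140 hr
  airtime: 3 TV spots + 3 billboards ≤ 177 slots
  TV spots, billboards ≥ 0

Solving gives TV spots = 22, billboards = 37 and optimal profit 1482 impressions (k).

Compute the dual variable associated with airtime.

At the optimum: production uses 140 of 140 (binding); airtime uses 177 of 177 (binding).
Dual feasibility on the basic columns requires 3·y_production + 3·y_airtime = 27, 2·y_production + 3·y_airtime = 24.
→ y_production = 3 and y_airtime = 6.
Shadow price of airtime = 6.

6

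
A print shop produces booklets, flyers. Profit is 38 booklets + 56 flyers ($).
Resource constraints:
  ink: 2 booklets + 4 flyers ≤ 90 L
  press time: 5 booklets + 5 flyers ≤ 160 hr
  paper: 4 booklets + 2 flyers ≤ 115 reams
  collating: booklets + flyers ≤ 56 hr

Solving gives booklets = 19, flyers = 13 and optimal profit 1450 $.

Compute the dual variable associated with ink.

At the optimum: ink uses 90 of 90 (binding); press time uses 160 of 160 (binding); paper uses 102 of 115 (slack = 13); collating uses 32 of 56 (slack = 24).
Slack constraints have shadow price 0 (complementary slackness).
Dual feasibility on the basic columns requires 2·y_ink + 5·y_press time = 38, 4·y_ink + 5·y_press time = 56.
This yields shadow prices y_ink = 9, y_press time = 4.
Shadow price of ink = 9.

9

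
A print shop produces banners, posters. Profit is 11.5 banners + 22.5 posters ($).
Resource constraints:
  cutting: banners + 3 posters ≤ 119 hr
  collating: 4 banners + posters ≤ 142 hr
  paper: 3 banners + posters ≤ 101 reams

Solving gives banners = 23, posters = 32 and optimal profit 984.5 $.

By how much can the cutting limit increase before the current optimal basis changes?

Binding constraints: cutting, paper. The basis is B = [[1,3],[3,1]] with det -8.
Per unit increase in cutting, x* moves by d = (-0.125, 0.375).
The basis stays optimal until banners reaches 0; allowable increase = 184 hr.

184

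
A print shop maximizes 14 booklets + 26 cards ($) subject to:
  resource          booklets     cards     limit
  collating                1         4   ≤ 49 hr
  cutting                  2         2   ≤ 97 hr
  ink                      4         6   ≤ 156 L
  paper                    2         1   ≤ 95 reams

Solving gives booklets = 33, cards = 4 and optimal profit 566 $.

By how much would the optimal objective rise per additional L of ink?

3

At the optimum: collating uses 49 of 49 (binding); cutting uses 74 of 97 (slack = 23); ink uses 156 of 156 (binding); paper uses 70 of 95 (slack = 25).
Slack constraints have shadow price 0 (complementary slackness).
From A_Bᵀ y = c: 1·y_collating + 4·y_ink = 14; 4·y_collating + 6·y_ink = 26.
Solving: y_collating = 2, y_ink = 3.
Shadow price of ink = 3.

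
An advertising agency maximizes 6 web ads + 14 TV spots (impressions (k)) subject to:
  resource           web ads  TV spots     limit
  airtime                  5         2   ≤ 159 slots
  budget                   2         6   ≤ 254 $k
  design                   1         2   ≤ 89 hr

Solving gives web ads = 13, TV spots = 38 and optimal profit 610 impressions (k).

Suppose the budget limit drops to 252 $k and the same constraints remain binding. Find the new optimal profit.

Check each constraint at x*: airtime 141/159 (slack 18); budget 254/254 (tight); design 89/89 (tight).
Slack constraints have shadow price 0 (complementary slackness).
From A_Bᵀ y = c: 2·y_budget + 1·y_design = 6; 6·y_budget + 2·y_design = 14.
→ y_budget = 1 and y_design = 4.
Δz = y_budget·Δb = 1 × (-2) = -2, so new z* = 610 − 2 = 608.

608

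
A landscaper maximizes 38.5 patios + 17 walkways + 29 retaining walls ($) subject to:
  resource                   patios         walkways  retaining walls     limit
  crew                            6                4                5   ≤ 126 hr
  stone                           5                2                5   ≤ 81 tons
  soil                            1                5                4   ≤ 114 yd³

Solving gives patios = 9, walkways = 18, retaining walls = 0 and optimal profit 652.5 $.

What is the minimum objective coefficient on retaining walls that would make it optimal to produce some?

37.5

At the optimum: crew uses 126 of 126 (binding); stone uses 81 of 81 (binding); soil uses 99 of 114 (slack = 15).
By complementary slackness, y = 0 for the non-binding constraint.
The binding rows give the dual system: 6·y_crew + 5·y_stone = 38.5 and 4·y_crew + 2·y_stone = 17.
This yields shadow prices y_crew = 1, y_stone = 6.5.
retaining walls enters the basis when its profit ≥ yᵀa₃ = 1·5 + 6.5·5 = 37.5.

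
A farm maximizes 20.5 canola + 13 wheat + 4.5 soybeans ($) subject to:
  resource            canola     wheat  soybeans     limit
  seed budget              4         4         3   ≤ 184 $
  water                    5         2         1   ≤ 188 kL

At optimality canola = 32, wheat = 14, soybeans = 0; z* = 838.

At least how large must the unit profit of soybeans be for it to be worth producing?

8.5

Both seed budget and water are binding at x*.
The binding rows give the dual system: 4·y_seed budget + 5·y_water = 20.5 and 4·y_seed budget + 2·y_water = 13.
→ y_seed budget = 2 and y_water = 2.5.
soybeans enters the basis when its profit ≥ yᵀa₃ = 2·3 + 2.5·1 = 8.5.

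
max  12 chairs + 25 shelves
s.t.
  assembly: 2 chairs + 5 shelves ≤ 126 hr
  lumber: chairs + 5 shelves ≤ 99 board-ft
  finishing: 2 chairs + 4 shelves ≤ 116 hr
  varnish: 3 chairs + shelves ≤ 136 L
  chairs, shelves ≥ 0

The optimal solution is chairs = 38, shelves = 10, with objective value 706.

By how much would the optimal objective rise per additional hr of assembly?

1

Check each constraint at x*: assembly 126/126 (tight); lumber 88/99 (slack 11); finishing 116/116 (tight); varnish 124/136 (slack 12).
Slack constraints have shadow price 0 (complementary slackness).
Dual feasibility on the basic columns requires 2·y_assembly + 2·y_finishing = 12, 5·y_assembly + 4·y_finishing = 25.
→ y_assembly = 1 and y_finishing = 5.
Shadow price of assembly = 1.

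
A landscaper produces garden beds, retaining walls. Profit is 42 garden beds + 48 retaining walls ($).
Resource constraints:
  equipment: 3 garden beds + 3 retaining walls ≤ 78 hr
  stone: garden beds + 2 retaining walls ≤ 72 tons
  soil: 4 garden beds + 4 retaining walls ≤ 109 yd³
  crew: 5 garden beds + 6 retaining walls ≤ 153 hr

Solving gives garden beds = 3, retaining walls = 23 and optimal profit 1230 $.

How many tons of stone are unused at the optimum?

23

stone used = 1·3 + 2·23 = 49; slack = 72 − 49 = 23.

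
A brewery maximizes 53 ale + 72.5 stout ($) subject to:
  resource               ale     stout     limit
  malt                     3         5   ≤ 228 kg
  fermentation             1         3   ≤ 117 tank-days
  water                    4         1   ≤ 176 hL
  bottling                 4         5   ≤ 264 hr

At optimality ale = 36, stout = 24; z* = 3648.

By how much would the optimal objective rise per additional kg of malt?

Binding: malt and bottling. Non-binding: fermentation (9 unused), water (8 unused).
Slack constraints have shadow price 0 (complementary slackness).
The binding rows give the dual system: 3·y_malt + 4·y_bottling = 53 and 5·y_malt + 5·y_bottling = 72.5.
→ y_malt = 5 and y_bottling = 9.5.
Shadow price of malt = 5.

5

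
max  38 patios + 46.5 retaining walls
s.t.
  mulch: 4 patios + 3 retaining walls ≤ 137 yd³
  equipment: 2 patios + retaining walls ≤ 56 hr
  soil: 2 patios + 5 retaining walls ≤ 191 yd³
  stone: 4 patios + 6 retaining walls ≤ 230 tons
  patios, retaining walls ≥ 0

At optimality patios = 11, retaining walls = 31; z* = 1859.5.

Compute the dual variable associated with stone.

Check each constraint at x*: mulch 137/137 (tight); equipment 53/56 (slack 3); soil 177/191 (slack 14); stone 230/230 (tight).
By complementary slackness, y = 0 for the non-binding constraints.
Dual feasibility on the basic columns requires 4·y_mulch + 4·y_stone = 38, 3·y_mulch + 6·y_stone = 46.5.
This yields shadow prices y_mulch = 3.5, y_stone = 6.
Shadow price of stone = 6.

6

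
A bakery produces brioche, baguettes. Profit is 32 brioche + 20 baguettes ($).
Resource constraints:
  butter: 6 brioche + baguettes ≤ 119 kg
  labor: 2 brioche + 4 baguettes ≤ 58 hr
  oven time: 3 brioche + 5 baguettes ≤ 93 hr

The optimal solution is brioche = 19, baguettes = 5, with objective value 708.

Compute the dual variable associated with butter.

4

At the optimum: butter uses 119 of 119 (binding); labor uses 58 of 58 (binding); oven time uses 82 of 93 (slack = 11).
Since oven time is not tight, its dual is 0.
Dual feasibility on the basic columns requires 6·y_butter + 2·y_labor = 32, 1·y_butter + 4·y_labor = 20.
Solving: y_butter = 4, y_labor = 4.
Shadow price of butter = 4.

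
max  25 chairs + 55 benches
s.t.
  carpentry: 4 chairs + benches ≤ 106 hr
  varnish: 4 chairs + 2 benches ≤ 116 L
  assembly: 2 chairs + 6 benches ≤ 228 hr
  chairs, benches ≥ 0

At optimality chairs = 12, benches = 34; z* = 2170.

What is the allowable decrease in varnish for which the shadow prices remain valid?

40

Binding constraints: varnish, assembly. The basis is B = [[4,2],[2,6]] with det 20.
Per unit decrease in varnish, x* moves by d = (-0.3, 0.1).
The basis stays optimal until chairs reaches 0; allowable decrease = 40 L.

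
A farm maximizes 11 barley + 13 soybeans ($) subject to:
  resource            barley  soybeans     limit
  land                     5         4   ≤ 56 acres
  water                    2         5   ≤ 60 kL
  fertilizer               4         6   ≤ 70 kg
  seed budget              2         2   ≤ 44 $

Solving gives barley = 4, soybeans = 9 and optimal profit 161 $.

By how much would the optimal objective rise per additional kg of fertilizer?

1.5

At the optimum: land uses 56 of 56 (binding); water uses 53 of 60 (slack = 7); fertilizer uses 70 of 70 (binding); seed budget uses 26 of 44 (slack = 18).
By complementary slackness, y = 0 for the non-binding constraints.
Dual feasibility on the basic columns requires 5·y_land + 4·y_fertilizer = 11, 4·y_land + 6·y_fertilizer = 13.
This yields shadow prices y_land = 1, y_fertilizer = 1.5.
Shadow price of fertilizer = 1.5.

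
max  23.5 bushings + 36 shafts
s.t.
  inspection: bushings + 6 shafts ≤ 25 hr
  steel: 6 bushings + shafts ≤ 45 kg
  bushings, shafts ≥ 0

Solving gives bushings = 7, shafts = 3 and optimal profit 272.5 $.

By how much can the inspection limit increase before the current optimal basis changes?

245

Binding constraints: inspection, steel. The basis is B = [[1,6],[6,1]] with det -35.
Per unit increase in inspection, x* moves by d = (-0.0286, 0.1714).
The basis stays optimal until bushings reaches 0; allowable increase = 245 hr.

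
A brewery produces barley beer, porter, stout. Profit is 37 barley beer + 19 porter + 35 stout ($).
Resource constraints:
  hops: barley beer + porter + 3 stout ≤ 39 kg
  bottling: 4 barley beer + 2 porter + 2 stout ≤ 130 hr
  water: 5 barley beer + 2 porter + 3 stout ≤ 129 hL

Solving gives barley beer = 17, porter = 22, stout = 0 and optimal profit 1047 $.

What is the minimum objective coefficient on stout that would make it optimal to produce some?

39

Check each constraint at x*: hops 39/39 (tight); bottling 112/130 (slack 18); water 129/129 (tight).
Slack constraints have shadow price 0 (complementary slackness).
The binding rows give the dual system: 1·y_hops + 5·y_water = 37 and 1·y_hops + 2·y_water = 19.
This yields shadow prices y_hops = 7, y_water = 6.
stout enters the basis when its profit ≥ yᵀa₃ = 7·3 + 6·3 = 39.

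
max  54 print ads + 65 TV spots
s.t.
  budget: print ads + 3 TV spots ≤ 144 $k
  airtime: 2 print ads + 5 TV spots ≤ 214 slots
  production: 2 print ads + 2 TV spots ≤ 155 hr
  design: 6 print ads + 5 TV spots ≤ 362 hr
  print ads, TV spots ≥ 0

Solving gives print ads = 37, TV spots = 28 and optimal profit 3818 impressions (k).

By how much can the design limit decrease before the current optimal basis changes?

148

Binding constraints: airtime, design. The basis is B = [[2,5],[6,5]] with det -20.
Per unit decrease in design, x* moves by d = (-0.25, 0.1).
The basis stays optimal until print ads reaches 0; allowable decrease = 148 hr.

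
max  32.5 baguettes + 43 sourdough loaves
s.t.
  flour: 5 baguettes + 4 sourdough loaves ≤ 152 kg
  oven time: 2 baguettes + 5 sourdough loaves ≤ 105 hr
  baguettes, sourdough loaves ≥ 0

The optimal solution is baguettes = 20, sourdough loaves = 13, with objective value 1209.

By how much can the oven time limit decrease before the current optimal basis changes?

Binding constraints: flour, oven time. The basis is B = [[5,4],[2,5]] with det 17.
Per unit decrease in oven time, x* moves by d = (0.2353, -0.2941).
The basis stays optimal until sourdough loaves reaches 0; allowable decrease = 44.2 hr.

44.2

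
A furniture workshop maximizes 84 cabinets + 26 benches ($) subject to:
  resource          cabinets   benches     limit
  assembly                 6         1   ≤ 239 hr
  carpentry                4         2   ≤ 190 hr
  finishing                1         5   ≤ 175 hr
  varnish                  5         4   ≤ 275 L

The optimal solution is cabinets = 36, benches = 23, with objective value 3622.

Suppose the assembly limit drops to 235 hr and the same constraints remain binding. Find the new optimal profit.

3590

At the optimum: assembly uses 239 of 239 (binding); carpentry uses 190 of 190 (binding); finishing uses 151 of 175 (slack = 24); varnish uses 272 of 275 (slack = 3).
Since finishing, varnish are not tight, their duals are 0.
From A_Bᵀ y = c: 6·y_assembly + 4·y_carpentry = 84; 1·y_assembly + 2·y_carpentry = 26.
Solving: y_assembly = 8, y_carpentry = 9.
Δz = y_assembly·Δb = 8 × (-4) = -32, so new z* = 3622 − 32 = 3590.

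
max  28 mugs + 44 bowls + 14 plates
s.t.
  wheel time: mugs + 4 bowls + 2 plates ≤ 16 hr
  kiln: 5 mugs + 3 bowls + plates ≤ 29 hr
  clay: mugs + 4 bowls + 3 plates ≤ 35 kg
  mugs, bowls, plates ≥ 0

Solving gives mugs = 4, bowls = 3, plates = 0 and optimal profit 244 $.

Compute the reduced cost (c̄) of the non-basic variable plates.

-6

At the optimum: wheel time uses 16 of 16 (binding); kiln uses 29 of 29 (binding); clay uses 16 of 35 (slack = 19).
By complementary slackness, y = 0 for the non-binding constraint.
From A_Bᵀ y = c: 1·y_wheel time + 5·y_kiln = 28; 4·y_wheel time + 3·y_kiln = 44.
This yields shadow prices y_wheel time = 8, y_kiln = 4.
Reduced cost of plates: c₃ − yᵀa₃ = 14 − (8·2 + 4·1) = 14 − 20 = -6.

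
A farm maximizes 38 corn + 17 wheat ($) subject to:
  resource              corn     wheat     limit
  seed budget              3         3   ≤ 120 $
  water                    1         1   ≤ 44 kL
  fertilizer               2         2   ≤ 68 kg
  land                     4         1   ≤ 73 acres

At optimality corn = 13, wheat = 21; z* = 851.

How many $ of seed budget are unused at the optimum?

seed budget used = 3·13 + 3·21 = 102; slack = 120 − 102 = 18.

18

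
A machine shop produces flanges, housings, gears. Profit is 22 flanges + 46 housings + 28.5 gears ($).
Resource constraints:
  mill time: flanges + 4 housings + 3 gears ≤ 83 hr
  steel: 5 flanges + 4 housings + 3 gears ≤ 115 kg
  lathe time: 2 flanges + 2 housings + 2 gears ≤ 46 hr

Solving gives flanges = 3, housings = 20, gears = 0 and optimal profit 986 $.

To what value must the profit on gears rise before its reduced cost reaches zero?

38

Binding: mill time and lathe time. Non-binding: steel (20 unused).
Since steel is not tight, its dual is 0.
From A_Bᵀ y = c: 1·y_mill time + 2·y_lathe time = 22; 4·y_mill time + 2·y_lathe time = 46.
Solving: y_mill time = 8, y_lathe time = 7.
gears enters the basis when its profit ≥ yᵀa₃ = 8·3 + 7·2 = 38.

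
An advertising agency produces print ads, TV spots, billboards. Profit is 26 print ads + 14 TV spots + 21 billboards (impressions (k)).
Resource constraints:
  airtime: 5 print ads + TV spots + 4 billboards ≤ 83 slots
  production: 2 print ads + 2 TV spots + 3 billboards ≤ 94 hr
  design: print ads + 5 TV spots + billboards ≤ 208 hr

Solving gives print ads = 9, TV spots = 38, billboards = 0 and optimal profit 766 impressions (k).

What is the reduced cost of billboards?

At the optimum: airtime uses 83 of 83 (binding); production uses 94 of 94 (binding); design uses 199 of 208 (slack = 9).
Since design is not tight, its dual is 0.
The binding rows give the dual system: 5·y_airtime + 2·y_production = 26 and 1·y_airtime + 2·y_production = 14.
→ y_airtime = 3 and y_production = 5.5.
Reduced cost of billboards: c₃ − yᵀa₃ = 21 − (3·4 + 5.5·3) = 21 − 28.5 = -7.5.

-7.5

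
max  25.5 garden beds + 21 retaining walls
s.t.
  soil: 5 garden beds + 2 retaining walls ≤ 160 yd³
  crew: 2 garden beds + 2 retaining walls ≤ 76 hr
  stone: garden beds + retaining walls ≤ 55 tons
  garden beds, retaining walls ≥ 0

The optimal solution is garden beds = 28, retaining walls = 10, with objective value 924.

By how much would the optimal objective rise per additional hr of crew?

9

At the optimum: soil uses 160 of 160 (binding); crew uses 76 of 76 (binding); stone uses 38 of 55 (slack = 17).
Since stone is not tight, its dual is 0.
Dual feasibility on the basic columns requires 5·y_soil + 2·y_crew = 25.5, 2·y_soil + 2·y_crew = 21.
→ y_soil = 1.5 and y_crew = 9.
Shadow price of crew = 9.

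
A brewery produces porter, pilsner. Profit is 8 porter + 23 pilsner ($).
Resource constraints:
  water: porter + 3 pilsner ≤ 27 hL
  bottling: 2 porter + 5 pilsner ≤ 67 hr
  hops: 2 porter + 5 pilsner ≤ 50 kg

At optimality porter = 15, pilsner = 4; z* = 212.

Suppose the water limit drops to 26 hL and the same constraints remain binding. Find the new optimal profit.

206

Binding: water and hops. Non-binding: bottling (17 unused).
Since bottling is not tight, its dual is 0.
The binding rows give the dual system: 1·y_water + 2·y_hops = 8 and 3·y_water + 5·y_hops = 23.
→ y_water = 6 and y_hops = 1.
Δz = y_water·Δb = 6 × (-1) = -6, so new z* = 212 − 6 = 206.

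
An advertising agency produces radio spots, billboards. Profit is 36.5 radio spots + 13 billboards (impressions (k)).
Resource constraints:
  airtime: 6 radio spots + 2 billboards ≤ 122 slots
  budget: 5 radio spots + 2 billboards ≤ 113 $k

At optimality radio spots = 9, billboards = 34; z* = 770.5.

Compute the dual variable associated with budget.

2.5

Both airtime and budget are binding at x*.
Dual feasibility on the basic columns requires 6·y_airtime + 5·y_budget = 36.5, 2·y_airtime + 2·y_budget = 13.
Solving: y_airtime = 4, y_budget = 2.5.
Shadow price of budget = 2.5.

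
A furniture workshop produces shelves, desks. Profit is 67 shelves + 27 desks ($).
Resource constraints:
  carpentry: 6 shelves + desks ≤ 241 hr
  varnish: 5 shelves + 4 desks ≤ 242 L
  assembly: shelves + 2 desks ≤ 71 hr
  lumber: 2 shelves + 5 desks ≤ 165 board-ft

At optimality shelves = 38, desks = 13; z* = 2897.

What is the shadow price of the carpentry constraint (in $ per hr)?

Check each constraint at x*: carpentry 241/241 (tight); varnish 242/242 (tight); assembly 64/71 (slack 7); lumber 141/165 (slack 24).
By complementary slackness, y = 0 for the non-binding constraints.
Dual feasibility on the basic columns requires 6·y_carpentry + 5·y_varnish = 67, 1·y_carpentry + 4·y_varnish = 27.
→ y_carpentry = 7 and y_varnish = 5.
Shadow price of carpentry = 7.

7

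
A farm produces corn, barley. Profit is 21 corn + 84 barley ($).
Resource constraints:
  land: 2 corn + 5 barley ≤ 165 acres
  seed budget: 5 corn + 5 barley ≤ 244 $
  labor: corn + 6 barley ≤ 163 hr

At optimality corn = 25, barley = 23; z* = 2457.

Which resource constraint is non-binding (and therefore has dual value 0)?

land: 165/165 (binding)
seed budget: 240/244 (slack 4)
labor: 163/163 (binding)
By complementary slackness, a constraint with positive slack has shadow price 0 → seed budget.

seed budget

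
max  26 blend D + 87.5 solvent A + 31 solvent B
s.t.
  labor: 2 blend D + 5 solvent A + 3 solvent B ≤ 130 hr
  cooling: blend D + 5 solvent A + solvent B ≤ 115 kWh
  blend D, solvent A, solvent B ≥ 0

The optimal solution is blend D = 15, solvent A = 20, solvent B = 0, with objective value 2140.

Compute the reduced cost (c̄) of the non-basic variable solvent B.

At the optimum: labor uses 130 of 130 (binding); cooling uses 115 of 115 (binding).
Dual feasibility on the basic columns requires 2·y_labor + 1·y_cooling = 26, 5·y_labor + 5·y_cooling = 87.5.
Solving: y_labor = 8.5, y_cooling = 9.
Reduced cost of solvent B: c₃ − yᵀa₃ = 31 − (8.5·3 + 9·1) = 31 − 34.5 = -3.5.

-3.5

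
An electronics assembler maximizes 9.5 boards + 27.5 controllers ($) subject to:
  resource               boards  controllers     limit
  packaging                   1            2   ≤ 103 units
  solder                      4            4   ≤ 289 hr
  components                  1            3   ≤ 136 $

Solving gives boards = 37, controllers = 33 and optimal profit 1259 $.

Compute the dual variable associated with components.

8.5

Check each constraint at x*: packaging 103/103 (tight); solder 280/289 (slack 9); components 136/136 (tight).
By complementary slackness, y = 0 for the non-binding constraint.
Dual feasibility on the basic columns requires 1·y_packaging + 1·y_components = 9.5, 2·y_packaging + 3·y_components = 27.5.
Solving: y_packaging = 1, y_components = 8.5.
Shadow price of components = 8.5.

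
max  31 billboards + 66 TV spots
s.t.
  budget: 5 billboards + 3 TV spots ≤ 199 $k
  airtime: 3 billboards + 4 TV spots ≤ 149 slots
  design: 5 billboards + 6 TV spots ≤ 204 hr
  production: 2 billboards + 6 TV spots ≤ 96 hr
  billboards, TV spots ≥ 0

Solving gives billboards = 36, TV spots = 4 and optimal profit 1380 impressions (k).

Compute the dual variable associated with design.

3

Binding: design and production. Non-binding: budget (7 unused), airtime (25 unused).
By complementary slackness, y = 0 for the non-binding constraints.
The binding rows give the dual system: 5·y_design + 2·y_production = 31 and 6·y_design + 6·y_production = 66.
Solving: y_design = 3, y_production = 8.
Shadow price of design = 3.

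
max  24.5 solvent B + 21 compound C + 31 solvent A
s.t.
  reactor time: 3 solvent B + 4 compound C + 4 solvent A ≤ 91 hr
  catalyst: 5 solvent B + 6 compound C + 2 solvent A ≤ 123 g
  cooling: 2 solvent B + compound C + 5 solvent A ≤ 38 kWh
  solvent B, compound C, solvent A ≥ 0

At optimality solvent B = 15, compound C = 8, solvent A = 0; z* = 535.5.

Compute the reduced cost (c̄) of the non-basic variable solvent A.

-4

Check each constraint at x*: reactor time 77/91 (slack 14); catalyst 123/123 (tight); cooling 38/38 (tight).
Slack constraints have shadow price 0 (complementary slackness).
From A_Bᵀ y = c: 5·y_catalyst + 2·y_cooling = 24.5; 6·y_catalyst + 1·y_cooling = 21.
Solving: y_catalyst = 2.5, y_cooling = 6.
Reduced cost of solvent A: c₃ − yᵀa₃ = 31 − (2.5·2 + 6·5) = 31 − 35 = -4.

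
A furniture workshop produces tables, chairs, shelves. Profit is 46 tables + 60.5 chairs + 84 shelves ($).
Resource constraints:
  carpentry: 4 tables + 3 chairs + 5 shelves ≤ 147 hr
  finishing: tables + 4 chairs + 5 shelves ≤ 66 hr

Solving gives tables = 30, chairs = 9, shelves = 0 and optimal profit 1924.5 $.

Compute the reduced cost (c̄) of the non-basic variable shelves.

-3.5

Check each constraint at x*: carpentry 147/147 (tight); finishing 66/66 (tight).
Dual feasibility on the basic columns requires 4·y_carpentry + 1·y_finishing = 46, 3·y_carpentry + 4·y_finishing = 60.5.
→ y_carpentry = 9.5 and y_finishing = 8.
Reduced cost of shelves: c₃ − yᵀa₃ = 84 − (9.5·5 + 8·5) = 84 − 87.5 = -3.5.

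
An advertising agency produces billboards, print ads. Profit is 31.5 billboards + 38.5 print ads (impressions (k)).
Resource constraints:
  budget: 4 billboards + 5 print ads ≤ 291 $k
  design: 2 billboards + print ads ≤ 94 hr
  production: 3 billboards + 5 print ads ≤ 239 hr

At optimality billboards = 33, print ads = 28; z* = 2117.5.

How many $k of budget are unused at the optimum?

19

budget used = 4·33 + 5·28 = 272; slack = 291 − 272 = 19.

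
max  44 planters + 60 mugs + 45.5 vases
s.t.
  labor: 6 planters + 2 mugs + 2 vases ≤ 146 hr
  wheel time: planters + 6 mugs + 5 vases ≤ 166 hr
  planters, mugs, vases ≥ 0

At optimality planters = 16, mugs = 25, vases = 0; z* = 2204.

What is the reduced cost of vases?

-6.5

At the optimum: labor uses 146 of 146 (binding); wheel time uses 166 of 166 (binding).
From A_Bᵀ y = c: 6·y_labor + 1·y_wheel time = 44; 2·y_labor + 6·y_wheel time = 60.
Solving: y_labor = 6, y_wheel time = 8.
Reduced cost of vases: c₃ − yᵀa₃ = 45.5 − (6·2 + 8·5) = 45.5 − 52 = -6.5.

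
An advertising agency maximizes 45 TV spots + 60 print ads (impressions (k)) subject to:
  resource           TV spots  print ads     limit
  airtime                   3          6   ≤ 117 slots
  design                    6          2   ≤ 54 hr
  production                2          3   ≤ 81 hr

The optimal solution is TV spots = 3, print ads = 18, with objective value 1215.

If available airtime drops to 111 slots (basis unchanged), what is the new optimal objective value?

1161

At the optimum: airtime uses 117 of 117 (binding); design uses 54 of 54 (binding); production uses 60 of 81 (slack = 21).
By complementary slackness, y = 0 for the non-binding constraint.
Dual feasibility on the basic columns requires 3·y_airtime + 6·y_design = 45, 6·y_airtime + 2·y_design = 60.
→ y_airtime = 9 and y_design = 3.
Δz = y_airtime·Δb = 9 × (-6) = -54, so new z* = 1215 − 54 = 1161.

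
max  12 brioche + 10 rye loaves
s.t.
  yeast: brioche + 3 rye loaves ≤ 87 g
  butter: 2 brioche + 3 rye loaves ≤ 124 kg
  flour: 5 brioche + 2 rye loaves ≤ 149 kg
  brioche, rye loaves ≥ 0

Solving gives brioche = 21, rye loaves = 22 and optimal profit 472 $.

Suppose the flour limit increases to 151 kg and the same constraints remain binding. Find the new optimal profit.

476

At the optimum: yeast uses 87 of 87 (binding); butter uses 108 of 124 (slack = 16); flour uses 149 of 149 (binding).
By complementary slackness, y = 0 for the non-binding constraint.
The binding rows give the dual system: 1·y_yeast + 5·y_flour = 12 and 3·y_yeast + 2·y_flour = 10.
This yields shadow prices y_yeast = 2, y_flour = 2.
Δz = y_flour·Δb = 2 × (2) = 4, so new z* = 472 + 4 = 476.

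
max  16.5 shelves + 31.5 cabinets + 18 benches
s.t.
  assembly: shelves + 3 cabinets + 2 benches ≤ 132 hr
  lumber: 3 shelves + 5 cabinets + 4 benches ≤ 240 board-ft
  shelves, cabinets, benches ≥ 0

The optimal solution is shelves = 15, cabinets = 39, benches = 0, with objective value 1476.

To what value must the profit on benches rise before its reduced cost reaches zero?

At the optimum: assembly uses 132 of 132 (binding); lumber uses 240 of 240 (binding).
From A_Bᵀ y = c: 1·y_assembly + 3·y_lumber = 16.5; 3·y_assembly + 5·y_lumber = 31.5.
This yields shadow prices y_assembly = 3, y_lumber = 4.5.
benches enters the basis when its profit ≥ yᵀa₃ = 3·2 + 4.5·4 = 24.

24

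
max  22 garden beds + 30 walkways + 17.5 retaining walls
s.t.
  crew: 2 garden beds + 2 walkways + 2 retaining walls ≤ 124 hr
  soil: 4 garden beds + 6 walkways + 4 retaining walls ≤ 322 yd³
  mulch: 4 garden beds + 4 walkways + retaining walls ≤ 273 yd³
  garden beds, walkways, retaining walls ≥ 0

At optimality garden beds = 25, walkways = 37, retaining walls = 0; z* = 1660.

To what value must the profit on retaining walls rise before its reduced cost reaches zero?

At the optimum: crew uses 124 of 124 (binding); soil uses 322 of 322 (binding); mulch uses 248 of 273 (slack = 25).
Since mulch is not tight, its dual is 0.
From A_Bᵀ y = c: 2·y_crew + 4·y_soil = 22; 2·y_crew + 6·y_soil = 30.
This yields shadow prices y_crew = 3, y_soil = 4.
retaining walls enters the basis when its profit ≥ yᵀa₃ = 3·2 + 4·4 = 22.

22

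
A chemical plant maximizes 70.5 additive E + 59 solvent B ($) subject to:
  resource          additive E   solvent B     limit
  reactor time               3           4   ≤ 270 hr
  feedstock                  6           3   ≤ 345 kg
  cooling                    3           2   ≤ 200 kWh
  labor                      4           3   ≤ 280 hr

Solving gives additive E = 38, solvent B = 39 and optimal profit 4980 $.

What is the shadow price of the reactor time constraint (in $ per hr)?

At the optimum: reactor time uses 270 of 270 (binding); feedstock uses 345 of 345 (binding); cooling uses 192 of 200 (slack = 8); labor uses 269 of 280 (slack = 11).
By complementary slackness, y = 0 for the non-binding constraints.
The binding rows give the dual system: 3·y_reactor time + 6·y_feedstock = 70.5 and 4·y_reactor time + 3·y_feedstock = 59.
This yields shadow prices y_reactor time = 9.5, y_feedstock = 7.
Shadow price of reactor time = 9.5.

9.5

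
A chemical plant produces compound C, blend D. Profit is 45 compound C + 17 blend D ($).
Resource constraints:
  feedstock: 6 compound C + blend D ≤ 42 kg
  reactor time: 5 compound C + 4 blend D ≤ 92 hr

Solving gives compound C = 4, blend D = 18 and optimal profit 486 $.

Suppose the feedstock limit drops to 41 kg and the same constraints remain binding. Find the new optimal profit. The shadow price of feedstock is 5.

481

Δb = -1, so new z* = 486 + (5)·(-1) = 486 − 5 = 481.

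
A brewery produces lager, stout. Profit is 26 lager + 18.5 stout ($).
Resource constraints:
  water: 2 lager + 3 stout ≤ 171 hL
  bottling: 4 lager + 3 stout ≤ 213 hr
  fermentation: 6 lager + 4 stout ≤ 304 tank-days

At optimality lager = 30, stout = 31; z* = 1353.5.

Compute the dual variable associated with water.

0

Check each constraint at x*: water 153/171 (slack 18); bottling 213/213 (tight); fermentation 304/304 (tight).
Slack constraints have shadow price 0 (complementary slackness).
From A_Bᵀ y = c: 4·y_bottling + 6·y_fermentation = 26; 3·y_bottling + 4·y_fermentation = 18.5.
This yields shadow prices y_bottling = 3.5, y_fermentation = 2.
Shadow price of water = 0.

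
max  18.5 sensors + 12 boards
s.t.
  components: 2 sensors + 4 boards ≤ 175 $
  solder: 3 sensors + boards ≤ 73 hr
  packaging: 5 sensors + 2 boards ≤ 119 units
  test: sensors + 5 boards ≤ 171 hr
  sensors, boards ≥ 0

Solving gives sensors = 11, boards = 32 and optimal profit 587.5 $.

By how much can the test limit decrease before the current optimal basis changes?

Binding constraints: packaging, test. The basis is B = [[5,2],[1,5]] with det 23.
Per unit decrease in test, x* moves by d = (0.087, -0.2174).
The basis stays optimal until boards reaches 0; allowable decrease = 147.2 hr.

147.2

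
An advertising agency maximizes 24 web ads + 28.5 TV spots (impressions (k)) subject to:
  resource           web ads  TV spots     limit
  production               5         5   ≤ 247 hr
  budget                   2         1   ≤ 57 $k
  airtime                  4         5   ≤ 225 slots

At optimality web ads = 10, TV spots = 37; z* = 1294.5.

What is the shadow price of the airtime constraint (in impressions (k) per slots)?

Binding: budget and airtime. Non-binding: production (12 unused).
Slack constraints have shadow price 0 (complementary slackness).
From A_Bᵀ y = c: 2·y_budget + 4·y_airtime = 24; 1·y_budget + 5·y_airtime = 28.5.
Solving: y_budget = 1, y_airtime = 5.5.
Shadow price of airtime = 5.5.

5.5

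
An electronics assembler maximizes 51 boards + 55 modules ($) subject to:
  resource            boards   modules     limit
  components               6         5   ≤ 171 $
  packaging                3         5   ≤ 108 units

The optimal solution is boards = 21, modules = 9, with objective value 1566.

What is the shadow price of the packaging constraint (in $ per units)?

5

Both components and packaging are binding at x*.
Dual feasibility on the basic columns requires 6·y_components + 3·y_packaging = 51, 5·y_components + 5·y_packaging = 55.
Solving: y_components = 6, y_packaging = 5.
Shadow price of packaging = 5.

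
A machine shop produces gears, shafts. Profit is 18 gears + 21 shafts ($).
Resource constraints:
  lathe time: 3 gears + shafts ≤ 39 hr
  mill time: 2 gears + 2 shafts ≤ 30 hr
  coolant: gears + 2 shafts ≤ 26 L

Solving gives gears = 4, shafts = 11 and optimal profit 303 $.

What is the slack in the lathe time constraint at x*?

16

lathe time used = 3·4 + 1·11 = 23; slack = 39 − 23 = 16.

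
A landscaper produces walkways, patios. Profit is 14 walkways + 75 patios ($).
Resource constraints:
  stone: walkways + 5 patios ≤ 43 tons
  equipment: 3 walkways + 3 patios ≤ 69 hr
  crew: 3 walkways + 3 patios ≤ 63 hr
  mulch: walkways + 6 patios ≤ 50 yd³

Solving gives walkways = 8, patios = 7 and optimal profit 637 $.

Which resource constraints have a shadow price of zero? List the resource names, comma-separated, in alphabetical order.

stone: 43/43 (binding)
equipment: 45/69 (slack 24)
crew: 45/63 (slack 18)
mulch: 50/50 (binding)
By complementary slackness, a constraint with positive slack has shadow price 0 → crew, equipment.

crew, equipment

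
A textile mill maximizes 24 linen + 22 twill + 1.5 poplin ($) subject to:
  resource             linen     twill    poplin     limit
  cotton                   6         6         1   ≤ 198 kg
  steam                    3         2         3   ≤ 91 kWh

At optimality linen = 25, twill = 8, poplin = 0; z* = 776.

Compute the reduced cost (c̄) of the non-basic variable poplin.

-7.5

Check each constraint at x*: cotton 198/198 (tight); steam 91/91 (tight).
From A_Bᵀ y = c: 6·y_cotton + 3·y_steam = 24; 6·y_cotton + 2·y_steam = 22.
Solving: y_cotton = 3, y_steam = 2.
Reduced cost of poplin: c₃ − yᵀa₃ = 1.5 − (3·1 + 2·3) = 1.5 − 9 = -7.5.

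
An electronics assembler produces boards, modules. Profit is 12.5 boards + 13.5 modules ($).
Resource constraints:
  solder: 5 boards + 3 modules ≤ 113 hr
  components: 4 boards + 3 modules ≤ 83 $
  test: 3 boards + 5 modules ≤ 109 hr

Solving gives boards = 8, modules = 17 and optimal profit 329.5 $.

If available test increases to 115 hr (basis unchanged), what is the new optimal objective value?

338.5

Check each constraint at x*: solder 91/113 (slack 22); components 83/83 (tight); test 109/109 (tight).
Since solder is not tight, its dual is 0.
The binding rows give the dual system: 4·y_components + 3·y_test = 12.5 and 3·y_components + 5·y_test = 13.5.
This yields shadow prices y_components = 2, y_test = 1.5.
Δz = y_test·Δb = 1.5 × (6) = 9, so new z* = 329.5 + 9 = 338.5.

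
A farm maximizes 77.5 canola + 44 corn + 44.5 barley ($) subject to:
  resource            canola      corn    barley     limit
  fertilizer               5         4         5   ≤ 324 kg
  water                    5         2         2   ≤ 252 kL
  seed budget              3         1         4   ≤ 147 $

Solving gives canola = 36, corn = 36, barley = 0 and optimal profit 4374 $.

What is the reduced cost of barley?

At the optimum: fertilizer uses 324 of 324 (binding); water uses 252 of 252 (binding); seed budget uses 144 of 147 (slack = 3).
Slack constraints have shadow price 0 (complementary slackness).
Dual feasibility on the basic columns requires 5·y_fertilizer + 5·y_water = 77.5, 4·y_fertilizer + 2·y_water = 44.
This yields shadow prices y_fertilizer = 6.5, y_water = 9.
Reduced cost of barley: c₃ − yᵀa₃ = 44.5 − (6.5·5 + 9·2) = 44.5 − 50.5 = -6.

-6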